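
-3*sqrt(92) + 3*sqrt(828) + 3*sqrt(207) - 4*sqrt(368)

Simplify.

5*sqrt(23)

3*sqrt(92) = 6*sqrt(23); 3*sqrt(828) = 18*sqrt(23); 3*sqrt(207) = 9*sqrt(23); 4*sqrt(368) = 16*sqrt(23)
Combine: (-6 + 18 + 9 - 16)·sqrt(23) = 5*sqrt(23)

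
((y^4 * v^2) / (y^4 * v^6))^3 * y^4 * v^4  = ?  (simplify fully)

y^4/v^8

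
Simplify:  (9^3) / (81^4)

9^3 = 3^6; 81^4 = 3^16
Combine exponents: 3^(-10)

3^(-10)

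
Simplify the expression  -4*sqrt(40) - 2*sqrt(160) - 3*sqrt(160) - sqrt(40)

-30*sqrt(10)

4*sqrt(40) = 8*sqrt(10); 2*sqrt(160) = 8*sqrt(10); 3*sqrt(160) = 12*sqrt(10); sqrt(40) = 2*sqrt(10)
Combine: (-8 - 8 - 12 - 2)·sqrt(10) = -30*sqrt(10)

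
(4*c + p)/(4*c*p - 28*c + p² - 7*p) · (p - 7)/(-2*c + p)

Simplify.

Factor: 4*c*p - 28*c + p² - 7*p = (p - 7)·(4*c + p)
Cancel the common factors (p - 7), (4*c + p).

1/(-2*c + p)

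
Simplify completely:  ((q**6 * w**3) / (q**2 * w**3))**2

q**8

Inside the bracket: q**4
Raise to the power 2: q**8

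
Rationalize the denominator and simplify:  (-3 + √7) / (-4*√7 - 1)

(-31 + 13*√7)/111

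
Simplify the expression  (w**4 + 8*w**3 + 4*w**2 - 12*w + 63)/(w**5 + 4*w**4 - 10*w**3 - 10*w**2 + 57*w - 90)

(w + 7)/(w**2 + 3*w - 10)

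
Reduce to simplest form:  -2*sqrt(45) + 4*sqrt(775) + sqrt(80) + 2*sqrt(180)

2*sqrt(45) = 6*sqrt(5); 4*sqrt(775) = 20*sqrt(31); sqrt(80) = 4*sqrt(5); 2*sqrt(180) = 12*sqrt(5)

10*sqrt(5) + 20*sqrt(31)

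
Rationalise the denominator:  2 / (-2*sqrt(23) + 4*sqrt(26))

Multiply numerator and denominator by 2*sqrt(23) + 4*sqrt(26).
Denominator becomes 324; numerator becomes 4*sqrt(23) + 8*sqrt(26).

(sqrt(23) + 2*sqrt(26))/81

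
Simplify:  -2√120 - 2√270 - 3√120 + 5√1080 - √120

12*√30

2√120 = 4*√30; 2√270 = 6*√30; 3√120 = 6*√30; 5√1080 = 30*√30; √120 = 2*√30
Combine: (-4 - 6 - 6 + 30 - 2)·√30 = 12*√30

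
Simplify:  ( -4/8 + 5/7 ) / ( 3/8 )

Numerator: -4/8 + 5/7 = 3/14
Denominator: 3/8 = 3/8
Divide: (3/14) · (8/3) = 4/7

4/7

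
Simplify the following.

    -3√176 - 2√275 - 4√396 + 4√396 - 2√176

3√176 = 12*√11; 2√275 = 10*√11; 4√396 = 24*√11; 4√396 = 24*√11; 2√176 = 8*√11
Combine: (-12 - 10 - 24 + 24 - 8)·√11 = -30*√11

-30*√11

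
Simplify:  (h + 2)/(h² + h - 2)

Factor: h² + h - 2 = (h + 2)·(h - 1)
Cancel the common factor (h + 2).

1/(h - 1)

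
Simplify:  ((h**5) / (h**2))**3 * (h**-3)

h**6

Inside the bracket: h**3
Raise to the power 3: h**9
Multiply by (h**-3): add exponents.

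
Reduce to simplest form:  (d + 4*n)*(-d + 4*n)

-d**2 + 16*n**2

Product of conjugates: (P+Q)(P-Q) = P**2 - Q**2.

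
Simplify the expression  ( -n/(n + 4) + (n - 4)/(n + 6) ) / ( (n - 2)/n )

(-6*n² - 16*n)/(n³ + 8*n² + 4*n - 48)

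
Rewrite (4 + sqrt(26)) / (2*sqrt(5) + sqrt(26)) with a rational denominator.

Multiply numerator and denominator by -2*sqrt(5) + sqrt(26).
Denominator becomes 6; numerator becomes -2*sqrt(130) - 8*sqrt(5) + 4*sqrt(26) + 26.

(-sqrt(130) - 4*sqrt(5) + 2*sqrt(26) + 13)/3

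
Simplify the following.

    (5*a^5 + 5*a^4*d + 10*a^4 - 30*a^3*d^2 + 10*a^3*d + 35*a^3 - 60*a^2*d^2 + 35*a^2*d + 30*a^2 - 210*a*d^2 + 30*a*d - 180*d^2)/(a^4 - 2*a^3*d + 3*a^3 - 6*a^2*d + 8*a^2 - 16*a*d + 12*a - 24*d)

(5*a^2 + 15*a*d + 5*a + 15*d)/(a + 2)

Factor: 5*a^5 + 5*a^4*d + 10*a^4 - 30*a^3*d^2 + 10*a^3*d + 35*a^3 - 60*a^2*d^2 + 35*a^2*d + 30*a^2 - 210*a*d^2 + 30*a*d - 180*d^2 = 5*(a^2 + a + 6)*(a - 2*d)*(a + 3*d)*(a + 1);  a^4 - 2*a^3*d + 3*a^3 - 6*a^2*d + 8*a^2 - 16*a*d + 12*a - 24*d = (a - 2*d)*(a^2 + a + 6)*(a + 2)
Cancel the common factors (a^2 + a + 6), (a - 2*d).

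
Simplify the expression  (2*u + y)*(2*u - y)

(2*u)**2 - (y)**2 = 4*u**2 - y**2.

4*u**2 - y**2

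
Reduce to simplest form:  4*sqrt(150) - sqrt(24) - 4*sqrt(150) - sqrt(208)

4*sqrt(150) = 20*sqrt(6); sqrt(24) = 2*sqrt(6); 4*sqrt(150) = 20*sqrt(6); sqrt(208) = 4*sqrt(13)

-4*sqrt(13) - 2*sqrt(6)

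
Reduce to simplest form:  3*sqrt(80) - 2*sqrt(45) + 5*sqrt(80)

3*sqrt(80) = 12*sqrt(5); 2*sqrt(45) = 6*sqrt(5); 5*sqrt(80) = 20*sqrt(5)
Combine: (12 - 6 + 20)·sqrt(5) = 26*sqrt(5)

26*sqrt(5)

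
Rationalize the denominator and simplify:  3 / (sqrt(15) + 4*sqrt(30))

Multiply numerator and denominator by -sqrt(15) + 4*sqrt(30).
Denominator becomes 465; numerator becomes -3*sqrt(15) + 12*sqrt(30).

(-sqrt(15) + 4*sqrt(30))/155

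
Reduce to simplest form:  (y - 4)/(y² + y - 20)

1/(y + 5)

Factor: y² + y - 20 = (y - 4)·(y + 5)
Cancel the common factor (y - 4).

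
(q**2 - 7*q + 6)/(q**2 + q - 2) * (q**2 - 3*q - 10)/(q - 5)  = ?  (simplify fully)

q - 6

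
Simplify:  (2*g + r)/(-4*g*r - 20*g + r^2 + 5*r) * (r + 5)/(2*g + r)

1/(-4*g + r)

Factor: -4*g*r - 20*g + r^2 + 5*r = (r + 5)*(-4*g + r)
Cancel the common factors (r + 5), (2*g + r).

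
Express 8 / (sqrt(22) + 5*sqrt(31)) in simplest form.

Multiply numerator and denominator by -sqrt(22) + 5*sqrt(31).
Denominator becomes 753; numerator becomes -8*sqrt(22) + 40*sqrt(31).

(-8*sqrt(22) + 40*sqrt(31))/753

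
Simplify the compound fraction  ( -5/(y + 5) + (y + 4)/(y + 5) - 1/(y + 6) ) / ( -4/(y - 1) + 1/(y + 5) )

(-y^3 - 3*y^2 + 15*y - 11)/(3*y^2 + 39*y + 126)

Numerator: -5/(y + 5) + (y + 4)/(y + 5) - 1/(y + 6) = (y^2 + 4*y - 11)/(y^2 + 11*y + 30)
Denominator: -4/(y - 1) + 1/(y + 5) = (-3*y - 21)/(y^2 + 4*y - 5)
Divide: ((y^2 + 4*y - 11)/(y^2 + 11*y + 30)) · ((y^2 + 4*y - 5)/(-3*y - 21)) = (-y^3 - 3*y^2 + 15*y - 11)/(3*y^2 + 39*y + 126)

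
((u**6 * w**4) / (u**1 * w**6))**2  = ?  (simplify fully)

u**10/w**4

Inside the bracket: u**5 * (w**-2)
Raise to the power 2: u**10 * (w**-4)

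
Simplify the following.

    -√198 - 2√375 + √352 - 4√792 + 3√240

√198 = 3*√22; 2√375 = 10*√15; √352 = 4*√22; 4√792 = 24*√22; 3√240 = 12*√15

-23*√22 + 2*√15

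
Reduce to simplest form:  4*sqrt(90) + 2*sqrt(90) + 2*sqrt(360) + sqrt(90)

4*sqrt(90) = 12*sqrt(10); 2*sqrt(90) = 6*sqrt(10); 2*sqrt(360) = 12*sqrt(10); sqrt(90) = 3*sqrt(10)
Combine: (12 + 6 + 12 + 3)·sqrt(10) = 33*sqrt(10)

33*sqrt(10)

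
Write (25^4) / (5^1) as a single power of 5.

5^7

25^4 = 5^8; 5^1 = 5^1
Combine exponents: 5^7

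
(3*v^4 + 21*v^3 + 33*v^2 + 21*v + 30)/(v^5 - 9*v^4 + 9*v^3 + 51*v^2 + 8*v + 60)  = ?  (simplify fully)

Factor: 3*v^4 + 21*v^3 + 33*v^2 + 21*v + 30 = 3*(v + 5)*(v^2 + 1)*(v + 2);  v^5 - 9*v^4 + 9*v^3 + 51*v^2 + 8*v + 60 = (v^2 + 1)*(v - 6)*(v + 2)*(v - 5)
Cancel the common factors (v^2 + 1), (v + 2).

(3*v + 15)/(v^2 - 11*v + 30)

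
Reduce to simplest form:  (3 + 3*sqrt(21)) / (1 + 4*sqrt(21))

Multiply numerator and denominator by -4*sqrt(21) + 1.
Denominator becomes -335; numerator becomes -249 - 9*sqrt(21).

(9*sqrt(21) + 249)/335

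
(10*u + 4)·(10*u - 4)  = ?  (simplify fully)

Difference of squares with P = 10*u, Q = 4.

100*u² - 16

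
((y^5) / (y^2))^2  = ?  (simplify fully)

Inside the bracket: y^3
Raise to the power 2: y^6

y^6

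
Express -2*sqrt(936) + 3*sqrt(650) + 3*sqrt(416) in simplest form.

2*sqrt(936) = 12*sqrt(26); 3*sqrt(650) = 15*sqrt(26); 3*sqrt(416) = 12*sqrt(26)
Combine: (-12 + 15 + 12)·sqrt(26) = 15*sqrt(26)

15*sqrt(26)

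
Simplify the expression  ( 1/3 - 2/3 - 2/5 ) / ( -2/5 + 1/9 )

33/13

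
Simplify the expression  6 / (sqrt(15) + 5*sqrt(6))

(-2*sqrt(15) + 10*sqrt(6))/45

Multiply numerator and denominator by -sqrt(15) + 5*sqrt(6).
Denominator becomes 135; numerator becomes -6*sqrt(15) + 30*sqrt(6).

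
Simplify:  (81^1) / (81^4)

81^1 = 3^4; 81^4 = 3^16
Combine exponents: 3^(-12)

3^(-12)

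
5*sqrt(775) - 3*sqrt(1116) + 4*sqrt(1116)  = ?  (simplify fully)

31*sqrt(31)

5*sqrt(775) = 25*sqrt(31); 3*sqrt(1116) = 18*sqrt(31); 4*sqrt(1116) = 24*sqrt(31)
Combine: (25 - 18 + 24)·sqrt(31) = 31*sqrt(31)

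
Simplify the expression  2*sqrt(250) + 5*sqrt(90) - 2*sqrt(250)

15*sqrt(10)

2*sqrt(250) = 10*sqrt(10); 5*sqrt(90) = 15*sqrt(10); 2*sqrt(250) = 10*sqrt(10)
Combine: (10 + 15 - 10)·sqrt(10) = 15*sqrt(10)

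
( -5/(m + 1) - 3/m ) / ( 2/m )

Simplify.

(-8*m - 3)/(2*m + 2)

Numerator: -5/(m + 1) - 3/m = (-8*m - 3)/(m² + m)
Denominator: 2/m = 2/m
Divide: ((-8*m - 3)/(m² + m)) · (m/2) = (-8*m - 3)/(2*m + 2)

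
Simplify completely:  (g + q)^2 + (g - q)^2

2*g^2 + 2*q^2

Binomially expand both and collect terms in g, q.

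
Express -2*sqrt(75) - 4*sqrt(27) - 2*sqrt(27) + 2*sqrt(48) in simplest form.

2*sqrt(75) = 10*sqrt(3); 4*sqrt(27) = 12*sqrt(3); 2*sqrt(27) = 6*sqrt(3); 2*sqrt(48) = 8*sqrt(3)
Combine: (-10 - 12 - 6 + 8)·sqrt(3) = -20*sqrt(3)

-20*sqrt(3)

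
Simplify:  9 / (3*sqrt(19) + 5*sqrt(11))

(-27*sqrt(19) + 45*sqrt(11))/104

Multiply numerator and denominator by -5*sqrt(11) + 3*sqrt(19).
Denominator becomes -104; numerator becomes -45*sqrt(11) + 27*sqrt(19).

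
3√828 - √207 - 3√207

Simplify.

6*√23

3√828 = 18*√23; √207 = 3*√23; 3√207 = 9*√23
Combine: (18 - 3 - 9)·√23 = 6*√23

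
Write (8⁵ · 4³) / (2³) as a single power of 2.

8⁵ = 2^15; 4³ = 2^6; 2³ = 2^3
Combine exponents: 2^18

2^18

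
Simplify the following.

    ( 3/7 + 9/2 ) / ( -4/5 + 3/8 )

-1380/119

Numerator: 3/7 + 9/2 = 69/14
Denominator: -4/5 + 3/8 = -17/40
Divide: (69/14) · (-40/17) = -1380/119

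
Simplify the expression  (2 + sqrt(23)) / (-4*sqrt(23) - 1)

Multiply numerator and denominator by -1 + 4*sqrt(23).
Denominator becomes -367; numerator becomes 7*sqrt(23) + 90.

(-90 - 7*sqrt(23))/367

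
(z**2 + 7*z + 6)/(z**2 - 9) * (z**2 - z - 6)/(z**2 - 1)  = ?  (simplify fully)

Factor: z**2 + 7*z + 6 = (z + 1)*(z + 6);  z**2 - 9 = (z + 3)*(z - 3);  z**2 - z - 6 = (z - 3)*(z + 2);  z**2 - 1 = (z - 1)*(z + 1)
Cancel the common factors (z + 1), (z - 3).

(z**2 + 8*z + 12)/(z**2 + 2*z - 3)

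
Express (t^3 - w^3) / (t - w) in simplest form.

Factor as (a-b)(a^2+ab+b^2) with a=t, b=w.

t^2 + t*w + w^2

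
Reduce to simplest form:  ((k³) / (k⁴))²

Inside the bracket: (k^-1)
Raise to the power 2: (k^-2)

k^(-2)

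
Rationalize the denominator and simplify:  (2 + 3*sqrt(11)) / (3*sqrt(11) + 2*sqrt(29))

(-99 - 6*sqrt(11) + 4*sqrt(29) + 6*sqrt(319))/17

Multiply numerator and denominator by -2*sqrt(29) + 3*sqrt(11).
Denominator becomes -17; numerator becomes -6*sqrt(319) - 4*sqrt(29) + 6*sqrt(11) + 99.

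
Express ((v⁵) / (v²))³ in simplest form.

v⁹

Inside the bracket: v³
Raise to the power 3: v⁹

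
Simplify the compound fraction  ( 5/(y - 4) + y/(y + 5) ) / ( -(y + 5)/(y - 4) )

Numerator: 5/(y - 4) + y/(y + 5) = (y^2 + y + 25)/(y^2 + y - 20)
Denominator: -(y + 5)/(y - 4) = (-y - 5)/(y - 4)
Divide: ((y^2 + y + 25)/(y^2 + y - 20)) · ((y - 4)/(-y - 5)) = (-y^2 - y - 25)/(y^2 + 10*y + 25)

(-y^2 - y - 25)/(y^2 + 10*y + 25)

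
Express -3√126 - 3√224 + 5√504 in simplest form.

3√126 = 9*√14; 3√224 = 12*√14; 5√504 = 30*√14
Combine: (-9 - 12 + 30)·√14 = 9*√14

9*√14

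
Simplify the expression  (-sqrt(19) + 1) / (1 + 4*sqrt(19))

Multiply numerator and denominator by -4*sqrt(19) + 1.
Denominator becomes -303; numerator becomes -5*sqrt(19) + 77.

(-77 + 5*sqrt(19))/303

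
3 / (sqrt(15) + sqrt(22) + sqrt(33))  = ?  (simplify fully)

Group as (sqrt(15) + sqrt(33)) + sqrt(22); multiply by (sqrt(15) + sqrt(33)) - sqrt(22), then rationalise the remaining surd.

(-99*sqrt(10) + 6*sqrt(33) + 39*sqrt(22) + 60*sqrt(15))/652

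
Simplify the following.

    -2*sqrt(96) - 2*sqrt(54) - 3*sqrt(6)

-17*sqrt(6)

2*sqrt(96) = 8*sqrt(6); 2*sqrt(54) = 6*sqrt(6); 3*sqrt(6) = 3*sqrt(6)
Combine: (-8 - 6 - 3)·sqrt(6) = -17*sqrt(6)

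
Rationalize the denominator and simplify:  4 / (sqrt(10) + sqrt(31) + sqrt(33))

Group as (sqrt(10) + sqrt(33)) + sqrt(31); multiply by (sqrt(10) + sqrt(33)) - sqrt(31), then rationalise the remaining surd.

(-sqrt(10230) + 4*sqrt(33) + 6*sqrt(31) + 27*sqrt(10))/147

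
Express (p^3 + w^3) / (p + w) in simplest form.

p^2 - p*w + w^2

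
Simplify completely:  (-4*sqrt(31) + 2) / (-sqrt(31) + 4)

Multiply numerator and denominator by 4 + sqrt(31).
Denominator becomes -15; numerator becomes -116 - 14*sqrt(31).

(14*sqrt(31) + 116)/15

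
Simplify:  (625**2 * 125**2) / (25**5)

5**4

625**2 = 5**8; 125**2 = 5**6; 25**5 = 5**10
Combine exponents: 5**4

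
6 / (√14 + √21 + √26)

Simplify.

Group as (√14 + √26) + √21; multiply by (√14 + √26) - √21, then rationalise the remaining surd.

(-56*√39 + 18*√26 + 38*√21 + 66*√14)/365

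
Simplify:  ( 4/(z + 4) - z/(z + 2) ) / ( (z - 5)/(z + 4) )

(-z**2 + 8)/(z**2 - 3*z - 10)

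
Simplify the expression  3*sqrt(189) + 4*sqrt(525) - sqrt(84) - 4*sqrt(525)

3*sqrt(189) = 9*sqrt(21); 4*sqrt(525) = 20*sqrt(21); sqrt(84) = 2*sqrt(21); 4*sqrt(525) = 20*sqrt(21)
Combine: (9 + 20 - 2 - 20)·sqrt(21) = 7*sqrt(21)

7*sqrt(21)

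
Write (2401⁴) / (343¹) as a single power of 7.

2401⁴ = 7^16; 343¹ = 7^3
Combine exponents: 7^13

7^13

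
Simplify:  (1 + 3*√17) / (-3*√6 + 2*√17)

(3*√6 + 2*√17 + 9*√102 + 102)/14

Multiply numerator and denominator by 3*√6 + 2*√17.
Denominator becomes 14; numerator becomes 3*√6 + 2*√17 + 9*√102 + 102.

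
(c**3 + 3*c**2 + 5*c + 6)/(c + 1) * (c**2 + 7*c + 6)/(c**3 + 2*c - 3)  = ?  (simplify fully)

Factor: c**3 + 3*c**2 + 5*c + 6 = (c + 2)*(c**2 + c + 3);  c**2 + 7*c + 6 = (c + 1)*(c + 6);  c**3 + 2*c - 3 = (c**2 + c + 3)*(c - 1)
Cancel the common factors (c**2 + c + 3), (c + 1).

(c**2 + 8*c + 12)/(c - 1)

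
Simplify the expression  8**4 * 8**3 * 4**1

8**4 = 2**12; 8**3 = 2**9; 4**1 = 2**2
Combine exponents: 2**23

2**23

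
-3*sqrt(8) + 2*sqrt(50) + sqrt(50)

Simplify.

9*sqrt(2)

3*sqrt(8) = 6*sqrt(2); 2*sqrt(50) = 10*sqrt(2); sqrt(50) = 5*sqrt(2)
Combine: (-6 + 10 + 5)·sqrt(2) = 9*sqrt(2)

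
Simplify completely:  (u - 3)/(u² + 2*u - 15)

Factor: u² + 2*u - 15 = (u + 5)·(u - 3)
Cancel the common factor (u - 3).

1/(u + 5)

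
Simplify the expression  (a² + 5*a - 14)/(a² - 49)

(a - 2)/(a - 7)

Factor: a² + 5*a - 14 = (a + 7)·(a - 2);  a² - 49 = (a + 7)·(a - 7)
Cancel the common factor (a + 7).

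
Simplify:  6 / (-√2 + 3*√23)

(6*√2 + 18*√23)/205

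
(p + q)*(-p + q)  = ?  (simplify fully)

-p^2 + q^2

Product of conjugates: (P+Q)(P-Q) = P^2 - Q^2.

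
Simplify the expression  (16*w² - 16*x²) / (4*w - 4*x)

Factor (4*w)^2 - (4*x)^2 and cancel (4*w - 4*x).

4*w + 4*x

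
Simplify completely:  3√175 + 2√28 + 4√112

35*√7

3√175 = 15*√7; 2√28 = 4*√7; 4√112 = 16*√7
Combine: (15 + 4 + 16)·√7 = 35*√7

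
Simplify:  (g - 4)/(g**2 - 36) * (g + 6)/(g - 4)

1/(g - 6)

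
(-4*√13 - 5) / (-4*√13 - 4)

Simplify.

(√13 + 47)/48

Multiply numerator and denominator by -4 + 4*√13.
Denominator becomes -192; numerator becomes -188 - 4*√13.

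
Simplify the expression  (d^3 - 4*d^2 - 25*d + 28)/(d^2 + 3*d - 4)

d - 7

Factor: d^3 - 4*d^2 - 25*d + 28 = (d + 4)*(d - 1)*(d - 7);  d^2 + 3*d - 4 = (d - 1)*(d + 4)
Cancel the common factors (d - 1), (d + 4).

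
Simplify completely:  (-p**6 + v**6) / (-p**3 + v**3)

p**3 + v**3

Difference of sixth powers: factor out (-p**3 + v**3).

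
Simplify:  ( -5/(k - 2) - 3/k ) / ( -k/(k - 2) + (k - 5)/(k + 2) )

Numerator: -5/(k - 2) - 3/k = (-8*k + 6)/(k^2 - 2*k)
Denominator: -k/(k - 2) + (k - 5)/(k + 2) = (-9*k + 10)/(k^2 - 4)
Divide: ((-8*k + 6)/(k^2 - 2*k)) · ((k^2 - 4)/(-9*k + 10)) = (8*k^2 + 10*k - 12)/(9*k^2 - 10*k)

(8*k^2 + 10*k - 12)/(9*k^2 - 10*k)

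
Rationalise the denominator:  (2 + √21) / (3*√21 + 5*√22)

Multiply numerator and denominator by -5*√22 + 3*√21.
Denominator becomes -361; numerator becomes -5*√462 - 10*√22 + 6*√21 + 63.

(-63 - 6*√21 + 10*√22 + 5*√462)/361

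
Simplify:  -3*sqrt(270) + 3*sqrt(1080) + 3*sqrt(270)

3*sqrt(270) = 9*sqrt(30); 3*sqrt(1080) = 18*sqrt(30); 3*sqrt(270) = 9*sqrt(30)
Combine: (-9 + 18 + 9)·sqrt(30) = 18*sqrt(30)

18*sqrt(30)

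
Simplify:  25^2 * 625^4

25^2 = 5^4; 625^4 = 5^16
Combine exponents: 5^20

5^20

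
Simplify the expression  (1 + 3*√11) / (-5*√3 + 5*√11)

Multiply numerator and denominator by 5*√3 + 5*√11.
Denominator becomes 200; numerator becomes 5*√3 + 5*√11 + 15*√33 + 165.

(√3 + √11 + 3*√33 + 33)/40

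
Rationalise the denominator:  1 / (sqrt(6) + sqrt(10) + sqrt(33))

(-29*sqrt(10) - 37*sqrt(6) + 12*sqrt(55) + 17*sqrt(33))/49

Group as (sqrt(6) + sqrt(10)) + sqrt(33); multiply by (sqrt(6) + sqrt(10)) - sqrt(33), then rationalise the remaining surd.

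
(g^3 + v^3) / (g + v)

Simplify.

g^2 - g*v + v^2

Factor as (a+b)(a^2-ab+b^2) with a=g, b=v.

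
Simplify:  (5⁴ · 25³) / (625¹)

5^6

5⁴ = 5^4; 25³ = 5^6; 625¹ = 5^4
Combine exponents: 5^6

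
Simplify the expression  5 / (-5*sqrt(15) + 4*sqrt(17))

(-25*sqrt(15) - 20*sqrt(17))/103

Multiply numerator and denominator by 4*sqrt(17) + 5*sqrt(15).
Denominator becomes -103; numerator becomes 20*sqrt(17) + 25*sqrt(15).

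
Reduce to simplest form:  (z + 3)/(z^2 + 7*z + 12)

Factor: z^2 + 7*z + 12 = (z + 3)*(z + 4)
Cancel the common factor (z + 3).

1/(z + 4)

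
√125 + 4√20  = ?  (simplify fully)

√125 = 5*√5; 4√20 = 8*√5
Combine: (5 + 8)·√5 = 13*√5

13*√5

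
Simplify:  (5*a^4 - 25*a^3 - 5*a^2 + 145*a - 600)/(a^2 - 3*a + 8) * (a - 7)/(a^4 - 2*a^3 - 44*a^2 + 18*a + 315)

(5*a - 25)/(a^2 + 2*a - 15)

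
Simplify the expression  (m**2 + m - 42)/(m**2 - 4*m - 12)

(m + 7)/(m + 2)

Factor: m**2 + m - 42 = (m - 6)*(m + 7);  m**2 - 4*m - 12 = (m - 6)*(m + 2)
Cancel the common factor (m - 6).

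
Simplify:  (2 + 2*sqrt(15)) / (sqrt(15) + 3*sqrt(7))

(-15 - sqrt(15) + 3*sqrt(7) + 3*sqrt(105))/24

Multiply numerator and denominator by -3*sqrt(7) + sqrt(15).
Denominator becomes -48; numerator becomes -6*sqrt(105) - 6*sqrt(7) + 2*sqrt(15) + 30.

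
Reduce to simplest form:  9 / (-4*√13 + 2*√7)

(-2*√13 - √7)/10

Multiply numerator and denominator by 2*√7 + 4*√13.
Denominator becomes -180; numerator becomes 18*√7 + 36*√13.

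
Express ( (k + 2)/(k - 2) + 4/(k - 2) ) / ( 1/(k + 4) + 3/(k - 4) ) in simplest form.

(k^3 + 6*k^2 - 16*k - 96)/(4*k^2 - 16)

Numerator: (k + 2)/(k - 2) + 4/(k - 2) = (k + 6)/(k - 2)
Denominator: 1/(k + 4) + 3/(k - 4) = (4*k + 8)/(k^2 - 16)
Divide: ((k + 6)/(k - 2)) · ((k^2 - 16)/(4*k + 8)) = (k^3 + 6*k^2 - 16*k - 96)/(4*k^2 - 16)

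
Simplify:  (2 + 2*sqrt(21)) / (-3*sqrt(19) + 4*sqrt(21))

(6*sqrt(19) + 8*sqrt(21) + 6*sqrt(399) + 168)/165

Multiply numerator and denominator by 3*sqrt(19) + 4*sqrt(21).
Denominator becomes 165; numerator becomes 6*sqrt(19) + 8*sqrt(21) + 6*sqrt(399) + 168.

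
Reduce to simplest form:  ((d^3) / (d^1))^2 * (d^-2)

d^2

Inside the bracket: d^2
Raise to the power 2: d^4
Multiply by (d^-2): add exponents.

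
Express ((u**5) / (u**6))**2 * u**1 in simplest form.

Inside the bracket: (u**-1)
Raise to the power 2: (u**-2)
Multiply by u**1: add exponents.

1/u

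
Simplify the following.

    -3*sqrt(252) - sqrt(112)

-22*sqrt(7)

3*sqrt(252) = 18*sqrt(7); sqrt(112) = 4*sqrt(7)
Combine: (-18 - 4)·sqrt(7) = -22*sqrt(7)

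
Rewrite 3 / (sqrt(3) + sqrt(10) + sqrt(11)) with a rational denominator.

(-3*sqrt(330) + 3*sqrt(11) + 6*sqrt(10) + 27*sqrt(3))/58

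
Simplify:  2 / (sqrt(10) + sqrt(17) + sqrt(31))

Group as (sqrt(17) + sqrt(31)) + sqrt(10); multiply by (sqrt(17) + sqrt(31)) - sqrt(10), then rationalise the remaining surd.

(-sqrt(5270) - 2*sqrt(31) + 12*sqrt(17) + 19*sqrt(10))/166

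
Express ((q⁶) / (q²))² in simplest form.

Inside the bracket: q⁴
Raise to the power 2: q⁸

q⁸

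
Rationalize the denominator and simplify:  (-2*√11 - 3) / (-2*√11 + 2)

Multiply numerator and denominator by 2 + 2*√11.
Denominator becomes -40; numerator becomes -50 - 10*√11.

(√11 + 5)/4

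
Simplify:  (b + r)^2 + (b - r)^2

2*b^2 + 2*r^2

Binomially expand both and collect terms in b, r.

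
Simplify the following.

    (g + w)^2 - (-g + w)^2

4*g*w

Only the odd-power cross terms survive.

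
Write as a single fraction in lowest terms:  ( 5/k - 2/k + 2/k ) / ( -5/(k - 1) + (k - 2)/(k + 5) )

(5*k^2 + 20*k - 25)/(k^3 - 8*k^2 - 23*k)

Numerator: 5/k - 2/k + 2/k = 5/k
Denominator: -5/(k - 1) + (k - 2)/(k + 5) = (k^2 - 8*k - 23)/(k^2 + 4*k - 5)
Divide: (5/k) · ((k^2 + 4*k - 5)/(k^2 - 8*k - 23)) = (5*k^2 + 20*k - 25)/(k^3 - 8*k^2 - 23*k)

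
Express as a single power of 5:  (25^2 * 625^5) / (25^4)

25^2 = 5^4; 625^5 = 5^20; 25^4 = 5^8
Combine exponents: 5^16

5^16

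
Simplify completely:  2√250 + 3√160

22*√10

2√250 = 10*√10; 3√160 = 12*√10
Combine: (10 + 12)·√10 = 22*√10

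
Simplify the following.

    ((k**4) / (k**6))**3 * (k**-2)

k**(-8)

Inside the bracket: (k**-2)
Raise to the power 3: (k**-6)
Multiply by (k**-2): add exponents.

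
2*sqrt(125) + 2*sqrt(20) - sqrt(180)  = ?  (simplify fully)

8*sqrt(5)

2*sqrt(125) = 10*sqrt(5); 2*sqrt(20) = 4*sqrt(5); sqrt(180) = 6*sqrt(5)
Combine: (10 + 4 - 6)·sqrt(5) = 8*sqrt(5)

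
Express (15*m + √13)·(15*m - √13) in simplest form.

225*m² - 13

Difference of squares with P = 15*m, Q = √13.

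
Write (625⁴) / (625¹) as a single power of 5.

625⁴ = 5^16; 625¹ = 5^4
Combine exponents: 5^12

5^12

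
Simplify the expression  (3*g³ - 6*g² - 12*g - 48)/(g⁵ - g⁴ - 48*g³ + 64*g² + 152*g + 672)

3/(g² + g - 42)

Factor: 3*g³ - 6*g² - 12*g - 48 = 3·(g² + 2*g + 4)·(g - 4);  g⁵ - g⁴ - 48*g³ + 64*g² + 152*g + 672 = (g² + 2*g + 4)·(g - 4)·(g + 7)·(g - 6)
Cancel the common factors (g² + 2*g + 4), (g - 4).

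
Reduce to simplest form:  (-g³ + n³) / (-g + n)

Factor as (a-b)(a^2+ab+b^2) with a=n, b=g.

g² + g*n + n²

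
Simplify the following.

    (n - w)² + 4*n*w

(n + w)²

Expand the square and combine the 4*n*w term.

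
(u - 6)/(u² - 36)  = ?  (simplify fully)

1/(u + 6)

Factor: u² - 36 = (u - 6)·(u + 6)
Cancel the common factor (u - 6).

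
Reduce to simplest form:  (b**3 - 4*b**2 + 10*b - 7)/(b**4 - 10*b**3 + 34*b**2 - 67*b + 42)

1/(b - 6)

Factor: b**3 - 4*b**2 + 10*b - 7 = (b**2 - 3*b + 7)*(b - 1);  b**4 - 10*b**3 + 34*b**2 - 67*b + 42 = (b**2 - 3*b + 7)*(b - 1)*(b - 6)
Cancel the common factors (b**2 - 3*b + 7), (b - 1).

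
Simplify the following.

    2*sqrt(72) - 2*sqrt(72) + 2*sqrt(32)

8*sqrt(2)

2*sqrt(72) = 12*sqrt(2); 2*sqrt(72) = 12*sqrt(2); 2*sqrt(32) = 8*sqrt(2)
Combine: (12 - 12 + 8)·sqrt(2) = 8*sqrt(2)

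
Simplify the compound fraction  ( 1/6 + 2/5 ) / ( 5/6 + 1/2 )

Numerator: 1/6 + 2/5 = 17/30
Denominator: 5/6 + 1/2 = 4/3
Divide: (17/30) · (3/4) = 17/40

17/40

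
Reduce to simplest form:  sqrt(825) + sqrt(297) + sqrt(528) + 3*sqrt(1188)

30*sqrt(33)

sqrt(825) = 5*sqrt(33); sqrt(297) = 3*sqrt(33); sqrt(528) = 4*sqrt(33); 3*sqrt(1188) = 18*sqrt(33)
Combine: (5 + 3 + 4 + 18)·sqrt(33) = 30*sqrt(33)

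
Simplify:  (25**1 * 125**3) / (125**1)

5**8

25**1 = 5**2; 125**3 = 5**9; 125**1 = 5**3
Combine exponents: 5**8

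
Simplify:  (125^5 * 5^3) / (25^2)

5^14

125^5 = 5^15; 5^3 = 5^3; 25^2 = 5^4
Combine exponents: 5^14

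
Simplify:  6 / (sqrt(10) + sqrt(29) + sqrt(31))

Group as (sqrt(10) + sqrt(29)) + sqrt(31); multiply by (sqrt(10) + sqrt(29)) - sqrt(31), then rationalise the remaining surd.

(-3*sqrt(8990) + 12*sqrt(31) + 18*sqrt(29) + 75*sqrt(10))/274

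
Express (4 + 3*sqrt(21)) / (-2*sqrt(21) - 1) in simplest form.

Multiply numerator and denominator by -1 + 2*sqrt(21).
Denominator becomes -83; numerator becomes 5*sqrt(21) + 122.

(-122 - 5*sqrt(21))/83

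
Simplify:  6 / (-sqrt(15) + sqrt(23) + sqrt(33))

(-246*sqrt(15) + 30*sqrt(33) + 150*sqrt(23) + 36*sqrt(1265))/1355

Group as (sqrt(23) + sqrt(33)) - sqrt(15); multiply by (sqrt(23) + sqrt(33)) + sqrt(15), then rationalise the remaining surd.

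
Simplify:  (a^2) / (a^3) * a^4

a^3

Quotient: (a^-1)
Multiply by a^4: add exponents.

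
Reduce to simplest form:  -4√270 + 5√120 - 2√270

-8*√30

4√270 = 12*√30; 5√120 = 10*√30; 2√270 = 6*√30
Combine: (-12 + 10 - 6)·√30 = -8*√30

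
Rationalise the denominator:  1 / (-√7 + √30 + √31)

(-27*√7 + 3*√31 + 4*√30 + √6510)/402

Group as (√30 + √31) - √7; multiply by (√30 + √31) + √7, then rationalise the remaining surd.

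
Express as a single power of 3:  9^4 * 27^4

3^20

9^4 = 3^8; 27^4 = 3^12
Combine exponents: 3^20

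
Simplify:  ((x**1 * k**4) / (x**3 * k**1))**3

Inside the bracket: (x**-2) * k**3
Raise to the power 3: (x**-6) * k**9

k**9/x**6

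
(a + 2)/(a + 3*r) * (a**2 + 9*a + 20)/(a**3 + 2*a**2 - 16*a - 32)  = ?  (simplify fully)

(a + 5)/(a**2 + 3*a*r - 4*a - 12*r)

Factor: a**2 + 9*a + 20 = (a + 4)*(a + 5);  a**3 + 2*a**2 - 16*a - 32 = (a + 4)*(a - 4)*(a + 2)
Cancel the common factors (a + 2), (a + 4).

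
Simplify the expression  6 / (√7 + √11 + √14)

Group as (√7 + √11) + √14; multiply by (√7 + √11) - √14, then rationalise the remaining surd.

(-21*√22 + 6*√14 + 15*√11 + 27*√7)/73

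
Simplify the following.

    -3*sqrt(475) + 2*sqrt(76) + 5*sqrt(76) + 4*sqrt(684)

3*sqrt(475) = 15*sqrt(19); 2*sqrt(76) = 4*sqrt(19); 5*sqrt(76) = 10*sqrt(19); 4*sqrt(684) = 24*sqrt(19)
Combine: (-15 + 4 + 10 + 24)·sqrt(19) = 23*sqrt(19)

23*sqrt(19)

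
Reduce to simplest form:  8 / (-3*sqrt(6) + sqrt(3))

(-24*sqrt(6) - 8*sqrt(3))/51

Multiply numerator and denominator by sqrt(3) + 3*sqrt(6).
Denominator becomes -51; numerator becomes 8*sqrt(3) + 24*sqrt(6).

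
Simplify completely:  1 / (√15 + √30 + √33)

Group as (√15 + √33) + √30; multiply by (√15 + √33) - √30, then rationalise the remaining surd.

(-5*√66 + 2*√33 + 3*√30 + 8*√15)/276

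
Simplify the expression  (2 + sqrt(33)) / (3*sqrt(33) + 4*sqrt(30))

Multiply numerator and denominator by -4*sqrt(30) + 3*sqrt(33).
Denominator becomes -183; numerator becomes -12*sqrt(110) - 8*sqrt(30) + 6*sqrt(33) + 99.

(-99 - 6*sqrt(33) + 8*sqrt(30) + 12*sqrt(110))/183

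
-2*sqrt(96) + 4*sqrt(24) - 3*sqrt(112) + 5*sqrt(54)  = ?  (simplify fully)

2*sqrt(96) = 8*sqrt(6); 4*sqrt(24) = 8*sqrt(6); 3*sqrt(112) = 12*sqrt(7); 5*sqrt(54) = 15*sqrt(6)

-12*sqrt(7) + 15*sqrt(6)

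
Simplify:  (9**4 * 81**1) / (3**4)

3**8

9**4 = 3**8; 81**1 = 3**4; 3**4 = 3**4
Combine exponents: 3**8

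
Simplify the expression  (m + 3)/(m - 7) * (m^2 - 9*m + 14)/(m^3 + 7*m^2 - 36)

Factor: m^2 - 9*m + 14 = (m - 7)*(m - 2);  m^3 + 7*m^2 - 36 = (m + 6)*(m - 2)*(m + 3)
Cancel the common factors (m - 2), (m + 3), (m - 7).

1/(m + 6)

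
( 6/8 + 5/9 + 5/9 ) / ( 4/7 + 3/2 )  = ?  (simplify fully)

Numerator: 6/8 + 5/9 + 5/9 = 67/36
Denominator: 4/7 + 3/2 = 29/14
Divide: (67/36) · (14/29) = 469/522

469/522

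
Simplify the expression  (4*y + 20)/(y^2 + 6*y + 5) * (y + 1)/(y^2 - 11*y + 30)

4/(y^2 - 11*y + 30)

Factor: 4*y + 20 = 4*(y + 5);  y^2 + 6*y + 5 = (y + 1)*(y + 5);  y^2 - 11*y + 30 = (y - 6)*(y - 5)
Cancel the common factors (y + 5), (y + 1).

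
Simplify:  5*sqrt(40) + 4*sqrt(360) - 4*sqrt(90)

5*sqrt(40) = 10*sqrt(10); 4*sqrt(360) = 24*sqrt(10); 4*sqrt(90) = 12*sqrt(10)
Combine: (10 + 24 - 12)·sqrt(10) = 22*sqrt(10)

22*sqrt(10)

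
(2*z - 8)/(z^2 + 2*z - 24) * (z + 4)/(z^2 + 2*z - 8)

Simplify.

2/(z^2 + 4*z - 12)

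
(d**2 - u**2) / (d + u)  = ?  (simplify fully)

d - u

Difference of squares: factor out (d + u).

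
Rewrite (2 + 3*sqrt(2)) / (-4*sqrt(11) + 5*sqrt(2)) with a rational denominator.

(-6*sqrt(22) - 15 - 4*sqrt(11) - 5*sqrt(2))/63

Multiply numerator and denominator by 5*sqrt(2) + 4*sqrt(11).
Denominator becomes -126; numerator becomes 10*sqrt(2) + 8*sqrt(11) + 30 + 12*sqrt(22).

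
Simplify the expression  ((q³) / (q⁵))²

q^(-4)

Inside the bracket: (q^-2)
Raise to the power 2: (q^-4)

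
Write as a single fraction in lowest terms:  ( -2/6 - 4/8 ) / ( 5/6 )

-1

Numerator: -2/6 - 4/8 = -5/6
Denominator: 5/6 = 5/6
Divide: (-5/6) · (6/5) = -1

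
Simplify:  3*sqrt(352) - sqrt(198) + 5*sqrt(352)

29*sqrt(22)

3*sqrt(352) = 12*sqrt(22); sqrt(198) = 3*sqrt(22); 5*sqrt(352) = 20*sqrt(22)
Combine: (12 - 3 + 20)·sqrt(22) = 29*sqrt(22)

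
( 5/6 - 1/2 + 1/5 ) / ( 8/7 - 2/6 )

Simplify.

Numerator: 5/6 - 1/2 + 1/5 = 8/15
Denominator: 8/7 - 2/6 = 17/21
Divide: (8/15) · (21/17) = 56/85

56/85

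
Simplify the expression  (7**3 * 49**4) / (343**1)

7**8

7**3 = 7**3; 49**4 = 7**8; 343**1 = 7**3
Combine exponents: 7**8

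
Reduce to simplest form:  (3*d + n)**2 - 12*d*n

(3*d - n)**2

After expansion: 9*d**2 - 6*d*n + n**2 — a perfect-square trinomial.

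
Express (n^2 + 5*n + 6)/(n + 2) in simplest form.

Factor: n^2 + 5*n + 6 = (n + 2)*(n + 3)
Cancel the common factor (n + 2).

n + 3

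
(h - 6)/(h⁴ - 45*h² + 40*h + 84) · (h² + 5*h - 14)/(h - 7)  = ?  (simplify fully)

1/(h² - 6*h - 7)

Factor: h⁴ - 45*h² + 40*h + 84 = (h + 1)·(h - 2)·(h + 7)·(h - 6);  h² + 5*h - 14 = (h - 2)·(h + 7)
Cancel the common factors (h - 6), (h - 2), (h + 7).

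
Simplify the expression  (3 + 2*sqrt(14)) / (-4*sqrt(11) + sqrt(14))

(-8*sqrt(154) - 12*sqrt(11) - 28 - 3*sqrt(14))/162

Multiply numerator and denominator by sqrt(14) + 4*sqrt(11).
Denominator becomes -162; numerator becomes 3*sqrt(14) + 28 + 12*sqrt(11) + 8*sqrt(154).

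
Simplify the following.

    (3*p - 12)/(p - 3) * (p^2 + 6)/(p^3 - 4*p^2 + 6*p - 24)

Factor: 3*p - 12 = 3*(p - 4);  p^3 - 4*p^2 + 6*p - 24 = (p^2 + 6)*(p - 4)
Cancel the common factors (p^2 + 6), (p - 4).

3/(p - 3)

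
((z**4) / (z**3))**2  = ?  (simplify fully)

z**2

Inside the bracket: z**1
Raise to the power 2: z**2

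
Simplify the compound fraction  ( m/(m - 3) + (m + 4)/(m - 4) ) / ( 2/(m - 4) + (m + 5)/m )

(2*m**3 - 3*m**2 - 12*m)/(m**3 - 29*m + 60)

Numerator: m/(m - 3) + (m + 4)/(m - 4) = (2*m**2 - 3*m - 12)/(m**2 - 7*m + 12)
Denominator: 2/(m - 4) + (m + 5)/m = (m**2 + 3*m - 20)/(m**2 - 4*m)
Divide: ((2*m**2 - 3*m - 12)/(m**2 - 7*m + 12)) · ((m**2 - 4*m)/(m**2 + 3*m - 20)) = (2*m**3 - 3*m**2 - 12*m)/(m**3 - 29*m + 60)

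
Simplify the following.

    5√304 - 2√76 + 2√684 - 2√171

22*√19

5√304 = 20*√19; 2√76 = 4*√19; 2√684 = 12*√19; 2√171 = 6*√19
Combine: (20 - 4 + 12 - 6)·√19 = 22*√19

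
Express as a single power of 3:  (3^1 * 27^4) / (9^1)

3^11

3^1 = 3^1; 27^4 = 3^12; 9^1 = 3^2
Combine exponents: 3^11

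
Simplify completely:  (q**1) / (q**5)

q**(-4)

Quotient: (q**-4)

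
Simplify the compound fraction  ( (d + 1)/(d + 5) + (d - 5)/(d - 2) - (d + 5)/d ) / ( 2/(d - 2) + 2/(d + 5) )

Numerator: (d + 1)/(d + 5) + (d - 5)/(d - 2) - (d + 5)/d = (d³ - 9*d² - 32*d + 50)/(d³ + 3*d² - 10*d)
Denominator: 2/(d - 2) + 2/(d + 5) = (4*d + 6)/(d² + 3*d - 10)
Divide: ((d³ - 9*d² - 32*d + 50)/(d³ + 3*d² - 10*d)) · ((d² + 3*d - 10)/(4*d + 6)) = (d³ - 9*d² - 32*d + 50)/(4*d² + 6*d)

(d³ - 9*d² - 32*d + 50)/(4*d² + 6*d)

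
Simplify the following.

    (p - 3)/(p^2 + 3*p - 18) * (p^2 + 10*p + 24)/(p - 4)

(p + 4)/(p - 4)

Factor: p^2 + 3*p - 18 = (p - 3)*(p + 6);  p^2 + 10*p + 24 = (p + 6)*(p + 4)
Cancel the common factors (p - 3), (p + 6).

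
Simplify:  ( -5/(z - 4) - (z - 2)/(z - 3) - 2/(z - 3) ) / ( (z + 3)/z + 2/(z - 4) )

(-z^3 - z^2 + 15*z)/(z^3 - 2*z^2 - 15*z + 36)

Numerator: -5/(z - 4) - (z - 2)/(z - 3) - 2/(z - 3) = (-z^2 - z + 15)/(z^2 - 7*z + 12)
Denominator: (z + 3)/z + 2/(z - 4) = (z^2 + z - 12)/(z^2 - 4*z)
Divide: ((-z^2 - z + 15)/(z^2 - 7*z + 12)) · ((z^2 - 4*z)/(z^2 + z - 12)) = (-z^3 - z^2 + 15*z)/(z^3 - 2*z^2 - 15*z + 36)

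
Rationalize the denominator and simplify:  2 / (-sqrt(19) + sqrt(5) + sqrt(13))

Group as (sqrt(5) + sqrt(13)) - sqrt(19); multiply by (sqrt(5) + sqrt(13)) + sqrt(19), then rationalise the remaining surd.

(2*sqrt(19) + 22*sqrt(13) + 54*sqrt(5) + 4*sqrt(1235))/259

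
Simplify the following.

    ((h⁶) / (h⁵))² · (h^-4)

h^(-2)

Inside the bracket: h¹
Raise to the power 2: h²
Multiply by (h^-4): add exponents.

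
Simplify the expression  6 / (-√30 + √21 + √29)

(-30*√30 + 33*√29 + 57*√21 + 9*√2030)/509

Group as (√21 + √29) - √30; multiply by (√21 + √29) + √30, then rationalise the remaining surd.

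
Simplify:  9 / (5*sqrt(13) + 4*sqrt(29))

Multiply numerator and denominator by -5*sqrt(13) + 4*sqrt(29).
Denominator becomes 139; numerator becomes -45*sqrt(13) + 36*sqrt(29).

(-45*sqrt(13) + 36*sqrt(29))/139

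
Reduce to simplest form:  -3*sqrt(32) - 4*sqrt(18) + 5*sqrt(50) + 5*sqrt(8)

11*sqrt(2)

3*sqrt(32) = 12*sqrt(2); 4*sqrt(18) = 12*sqrt(2); 5*sqrt(50) = 25*sqrt(2); 5*sqrt(8) = 10*sqrt(2)
Combine: (-12 - 12 + 25 + 10)·sqrt(2) = 11*sqrt(2)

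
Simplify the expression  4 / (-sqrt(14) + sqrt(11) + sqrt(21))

Group as (sqrt(11) + sqrt(21)) - sqrt(14); multiply by (sqrt(11) + sqrt(21)) + sqrt(14), then rationalise the remaining surd.

(-9*sqrt(14) + 2*sqrt(21) + 12*sqrt(11) + 7*sqrt(66))/75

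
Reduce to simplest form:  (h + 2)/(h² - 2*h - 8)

1/(h - 4)

Factor: h² - 2*h - 8 = (h - 4)·(h + 2)
Cancel the common factor (h + 2).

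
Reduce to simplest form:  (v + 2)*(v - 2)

v^2 - 4

(v)^2 - (2)^2 = v^2 - 4.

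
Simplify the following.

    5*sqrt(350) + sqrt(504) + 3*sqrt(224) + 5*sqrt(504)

5*sqrt(350) = 25*sqrt(14); sqrt(504) = 6*sqrt(14); 3*sqrt(224) = 12*sqrt(14); 5*sqrt(504) = 30*sqrt(14)
Combine: (25 + 6 + 12 + 30)·sqrt(14) = 73*sqrt(14)

73*sqrt(14)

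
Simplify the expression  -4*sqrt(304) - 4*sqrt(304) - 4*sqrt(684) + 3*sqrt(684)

-38*sqrt(19)

4*sqrt(304) = 16*sqrt(19); 4*sqrt(304) = 16*sqrt(19); 4*sqrt(684) = 24*sqrt(19); 3*sqrt(684) = 18*sqrt(19)
Combine: (-16 - 16 - 24 + 18)·sqrt(19) = -38*sqrt(19)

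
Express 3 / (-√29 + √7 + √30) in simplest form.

(-12*√29 + 9*√30 + 78*√7 + 3*√6090)/388

Group as (√7 + √30) - √29; multiply by (√7 + √30) + √29, then rationalise the remaining surd.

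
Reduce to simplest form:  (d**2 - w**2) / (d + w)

Factor d**2 - w**2 and cancel (d + w).

d - w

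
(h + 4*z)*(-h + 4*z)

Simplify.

-h^2 + 16*z^2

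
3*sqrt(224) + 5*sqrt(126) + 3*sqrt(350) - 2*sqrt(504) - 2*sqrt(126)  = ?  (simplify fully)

3*sqrt(224) = 12*sqrt(14); 5*sqrt(126) = 15*sqrt(14); 3*sqrt(350) = 15*sqrt(14); 2*sqrt(504) = 12*sqrt(14); 2*sqrt(126) = 6*sqrt(14)
Combine: (12 + 15 + 15 - 12 - 6)·sqrt(14) = 24*sqrt(14)

24*sqrt(14)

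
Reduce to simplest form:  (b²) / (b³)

1/b

Quotient: (b^-1)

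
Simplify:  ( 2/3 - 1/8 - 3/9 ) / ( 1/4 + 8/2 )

5/102

Numerator: 2/3 - 1/8 - 3/9 = 5/24
Denominator: 1/4 + 8/2 = 17/4
Divide: (5/24) · (4/17) = 5/102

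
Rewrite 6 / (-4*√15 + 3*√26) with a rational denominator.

-4*√15 - 3*√26

Multiply numerator and denominator by 3*√26 + 4*√15.
Denominator becomes -6; numerator becomes 18*√26 + 24*√15.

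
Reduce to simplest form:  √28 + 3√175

17*√7

√28 = 2*√7; 3√175 = 15*√7
Combine: (2 + 15)·√7 = 17*√7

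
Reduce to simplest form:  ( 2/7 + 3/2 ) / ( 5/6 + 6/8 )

Numerator: 2/7 + 3/2 = 25/14
Denominator: 5/6 + 6/8 = 19/12
Divide: (25/14) · (12/19) = 150/133

150/133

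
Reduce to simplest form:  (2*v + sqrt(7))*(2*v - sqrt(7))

4*v^2 - 7

Difference of squares with P = 2*v, Q = sqrt(7).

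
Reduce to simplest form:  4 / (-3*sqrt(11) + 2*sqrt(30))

(12*sqrt(11) + 8*sqrt(30))/21

Multiply numerator and denominator by 3*sqrt(11) + 2*sqrt(30).
Denominator becomes 21; numerator becomes 12*sqrt(11) + 8*sqrt(30).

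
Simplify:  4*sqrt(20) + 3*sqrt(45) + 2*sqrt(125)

27*sqrt(5)

4*sqrt(20) = 8*sqrt(5); 3*sqrt(45) = 9*sqrt(5); 2*sqrt(125) = 10*sqrt(5)
Combine: (8 + 9 + 10)·sqrt(5) = 27*sqrt(5)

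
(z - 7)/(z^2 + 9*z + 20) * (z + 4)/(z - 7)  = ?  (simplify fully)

Factor: z^2 + 9*z + 20 = (z + 5)*(z + 4)
Cancel the common factors (z + 4), (z - 7).

1/(z + 5)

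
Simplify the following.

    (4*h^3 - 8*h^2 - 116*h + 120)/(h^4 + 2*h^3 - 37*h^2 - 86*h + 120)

Factor: 4*h^3 - 8*h^2 - 116*h + 120 = 4*(h - 1)*(h + 5)*(h - 6);  h^4 + 2*h^3 - 37*h^2 - 86*h + 120 = (h + 4)*(h + 5)*(h - 1)*(h - 6)
Cancel the common factors (h - 6), (h - 1), (h + 5).

4/(h + 4)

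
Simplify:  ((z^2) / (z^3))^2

z^(-2)

Inside the bracket: (z^-1)
Raise to the power 2: (z^-2)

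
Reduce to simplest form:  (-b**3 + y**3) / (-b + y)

b**2 + b*y + y**2

Apply the difference-of-cubes factorisation and cancel (-b + y).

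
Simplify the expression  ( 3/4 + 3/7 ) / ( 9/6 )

11/14

Numerator: 3/4 + 3/7 = 33/28
Denominator: 9/6 = 3/2
Divide: (33/28) · (2/3) = 11/14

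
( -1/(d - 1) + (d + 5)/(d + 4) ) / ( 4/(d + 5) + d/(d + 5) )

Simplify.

(d^3 + 8*d^2 + 6*d - 45)/(d^3 + 7*d^2 + 8*d - 16)

Numerator: -1/(d - 1) + (d + 5)/(d + 4) = (d^2 + 3*d - 9)/(d^2 + 3*d - 4)
Denominator: 4/(d + 5) + d/(d + 5) = (d + 4)/(d + 5)
Divide: ((d^2 + 3*d - 9)/(d^2 + 3*d - 4)) · ((d + 5)/(d + 4)) = (d^3 + 8*d^2 + 6*d - 45)/(d^3 + 7*d^2 + 8*d - 16)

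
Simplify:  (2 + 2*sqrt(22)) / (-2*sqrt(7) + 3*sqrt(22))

Multiply numerator and denominator by 2*sqrt(7) + 3*sqrt(22).
Denominator becomes 170; numerator becomes 4*sqrt(7) + 6*sqrt(22) + 4*sqrt(154) + 132.

(2*sqrt(7) + 3*sqrt(22) + 2*sqrt(154) + 66)/85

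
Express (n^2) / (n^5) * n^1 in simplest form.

n^(-2)

Quotient: (n^-3)
Multiply by n^1: add exponents.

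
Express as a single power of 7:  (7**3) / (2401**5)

7**3 = 7**3; 2401**5 = 7**20
Combine exponents: 7**(-17)

7**(-17)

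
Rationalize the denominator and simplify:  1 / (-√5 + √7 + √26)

(-12*√7 - √910 + 14*√5 + 7*√26)/28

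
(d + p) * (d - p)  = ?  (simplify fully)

Telescope via difference of squares: (d+p)(d-p) = d^2 - p^2.

d^2 - p^2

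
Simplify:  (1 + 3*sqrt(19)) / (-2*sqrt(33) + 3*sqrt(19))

(2*sqrt(33) + 3*sqrt(19) + 6*sqrt(627) + 171)/39

Multiply numerator and denominator by 2*sqrt(33) + 3*sqrt(19).
Denominator becomes 39; numerator becomes 2*sqrt(33) + 3*sqrt(19) + 6*sqrt(627) + 171.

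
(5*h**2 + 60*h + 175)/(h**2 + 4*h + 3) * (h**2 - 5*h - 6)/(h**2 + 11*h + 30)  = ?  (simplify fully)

Factor: 5*h**2 + 60*h + 175 = 5*(h + 5)*(h + 7);  h**2 + 4*h + 3 = (h + 1)*(h + 3);  h**2 - 5*h - 6 = (h + 1)*(h - 6);  h**2 + 11*h + 30 = (h + 6)*(h + 5)
Cancel the common factors (h + 5), (h + 1).

(5*h**2 + 5*h - 210)/(h**2 + 9*h + 18)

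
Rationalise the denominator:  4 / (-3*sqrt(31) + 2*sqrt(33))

(-12*sqrt(31) - 8*sqrt(33))/147

Multiply numerator and denominator by 2*sqrt(33) + 3*sqrt(31).
Denominator becomes -147; numerator becomes 8*sqrt(33) + 12*sqrt(31).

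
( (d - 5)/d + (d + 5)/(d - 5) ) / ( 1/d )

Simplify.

(2*d^2 - 5*d + 25)/(d - 5)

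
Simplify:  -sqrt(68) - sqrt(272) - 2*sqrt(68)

-10*sqrt(17)

sqrt(68) = 2*sqrt(17); sqrt(272) = 4*sqrt(17); 2*sqrt(68) = 4*sqrt(17)
Combine: (-2 - 4 - 4)·sqrt(17) = -10*sqrt(17)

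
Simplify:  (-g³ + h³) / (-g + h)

Factor as (a-b)(a^2+ab+b^2) with a=h, b=g.

g² + g*h + h²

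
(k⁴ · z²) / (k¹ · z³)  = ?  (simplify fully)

k³/z

Quotient: k³ · (z^-1)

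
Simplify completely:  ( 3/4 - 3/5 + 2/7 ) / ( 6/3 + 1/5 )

Numerator: 3/4 - 3/5 + 2/7 = 61/140
Denominator: 6/3 + 1/5 = 11/5
Divide: (61/140) · (5/11) = 61/308

61/308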